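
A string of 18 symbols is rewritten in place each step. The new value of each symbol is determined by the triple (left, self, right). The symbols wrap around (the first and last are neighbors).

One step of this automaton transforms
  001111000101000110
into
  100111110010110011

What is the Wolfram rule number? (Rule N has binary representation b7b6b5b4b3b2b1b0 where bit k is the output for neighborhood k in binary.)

241

position 3: 111 → 1  (bit 7 = 1)
position 5: 110 → 1  (bit 6 = 1)
position 10: 101 → 1  (bit 5 = 1)
position 6: 100 → 1  (bit 4 = 1)
position 2: 011 → 0  (bit 3 = 0)
position 9: 010 → 0  (bit 2 = 0)
position 1: 001 → 0  (bit 1 = 0)
position 0: 000 → 1  (bit 0 = 1)
bits b7..b0 = 11110001 = 241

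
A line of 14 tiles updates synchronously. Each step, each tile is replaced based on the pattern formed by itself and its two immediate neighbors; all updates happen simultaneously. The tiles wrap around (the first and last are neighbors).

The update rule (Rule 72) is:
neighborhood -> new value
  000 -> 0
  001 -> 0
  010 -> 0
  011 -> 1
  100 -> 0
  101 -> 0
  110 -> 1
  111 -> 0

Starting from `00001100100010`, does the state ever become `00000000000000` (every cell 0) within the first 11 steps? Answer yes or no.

no

00001100000000
00001100000000  (fixed point — unchanged through step 11)
step 11 is 00001100000000, still not uniform 0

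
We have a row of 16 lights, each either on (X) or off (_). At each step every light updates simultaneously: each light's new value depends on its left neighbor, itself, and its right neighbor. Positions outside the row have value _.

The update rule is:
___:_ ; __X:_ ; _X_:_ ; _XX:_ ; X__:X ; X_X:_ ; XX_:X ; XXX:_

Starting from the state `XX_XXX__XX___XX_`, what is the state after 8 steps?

________X___XX__

_X___XX__XX___XX
__X___XX__XX___X
___X___XX__XX___
____X___XX__XX__
_____X___XX__XX_
______X___XX__XX
_______X___XX__X
________X___XX__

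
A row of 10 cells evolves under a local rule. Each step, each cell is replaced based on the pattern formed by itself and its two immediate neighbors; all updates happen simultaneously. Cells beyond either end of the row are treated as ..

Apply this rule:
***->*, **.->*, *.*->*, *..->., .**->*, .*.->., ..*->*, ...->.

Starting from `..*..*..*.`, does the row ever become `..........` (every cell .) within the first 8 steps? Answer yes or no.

.*..*..*..
*..*..*...
..*..*....
.*..*.....
*..*......
..*.......
.*........
*.........
step 8 is *........., still not uniform .

no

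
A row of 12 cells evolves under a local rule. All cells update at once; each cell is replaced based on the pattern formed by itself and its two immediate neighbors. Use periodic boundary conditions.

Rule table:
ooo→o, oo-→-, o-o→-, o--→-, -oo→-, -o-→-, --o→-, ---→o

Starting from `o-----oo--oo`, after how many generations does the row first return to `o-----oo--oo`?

--ooo------o
---o--oooo--
oo-----oo--o
o--ooo------
----o--oooo-
ooo-----oo--
-o--ooo-----
-----o--oooo
-ooo-----oo-
--o--ooo----
o-----o--ooo
--ooo-----oo
---o--ooo---
oo-----o--oo
o--ooo-----o
----o--ooo--
ooo-----o--o
oo--ooo-----
-----o--ooo-
oooo-----o--
-oo--ooo----
------o--ooo
-oooo-----o-
--oo--ooo---
o------o--oo
--oooo-----o
---oo--ooo--
oo------o--o
o--oooo-----
----oo--ooo-
ooo------o--
-o--oooo----
-----oo--ooo
-ooo------o-
--o--oooo---
o-----oo--oo

36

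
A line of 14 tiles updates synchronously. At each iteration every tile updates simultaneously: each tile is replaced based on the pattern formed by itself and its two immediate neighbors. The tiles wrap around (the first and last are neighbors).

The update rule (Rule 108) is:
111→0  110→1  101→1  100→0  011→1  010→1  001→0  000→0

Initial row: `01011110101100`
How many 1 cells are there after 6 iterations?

01110011111100
01010010000100
01110010000100
01010010000100  (repeats iteration 2; period 2)
iteration 6: 01010010000100
count of 1: 4

4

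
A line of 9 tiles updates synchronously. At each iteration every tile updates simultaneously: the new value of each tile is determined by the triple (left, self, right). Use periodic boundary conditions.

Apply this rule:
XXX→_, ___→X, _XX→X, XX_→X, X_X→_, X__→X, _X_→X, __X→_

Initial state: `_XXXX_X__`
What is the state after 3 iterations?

_XX_X_X_X

_X__X_XXX
_XX_X_X_X
_XX_X_X_X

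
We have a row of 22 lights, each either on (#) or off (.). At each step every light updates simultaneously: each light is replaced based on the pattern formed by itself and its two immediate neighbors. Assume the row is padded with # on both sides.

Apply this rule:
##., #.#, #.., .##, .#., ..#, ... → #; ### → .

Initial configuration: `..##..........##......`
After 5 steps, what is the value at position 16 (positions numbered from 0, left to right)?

#

######################
......................
######################  (repeats step 1; period 2)
step 5: ######################
position 16 holds #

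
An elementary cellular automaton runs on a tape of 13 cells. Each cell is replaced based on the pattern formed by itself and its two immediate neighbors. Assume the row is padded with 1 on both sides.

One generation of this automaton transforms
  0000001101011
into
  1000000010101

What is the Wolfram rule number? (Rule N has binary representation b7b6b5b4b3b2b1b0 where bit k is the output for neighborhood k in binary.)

position 12: 111 → 1  (bit 7 = 1)
position 7: 110 → 0  (bit 6 = 0)
position 8: 101 → 1  (bit 5 = 1)
position 0: 100 → 1  (bit 4 = 1)
position 6: 011 → 0  (bit 3 = 0)
position 9: 010 → 0  (bit 2 = 0)
position 5: 001 → 0  (bit 1 = 0)
position 1: 000 → 0  (bit 0 = 0)
bits b7..b0 = 10110000 = 176

176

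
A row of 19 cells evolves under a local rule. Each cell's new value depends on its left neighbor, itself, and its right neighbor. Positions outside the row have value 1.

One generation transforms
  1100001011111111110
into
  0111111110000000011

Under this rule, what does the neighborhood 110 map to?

At position 1 the neighborhood is 110; the next row has 1 there.

1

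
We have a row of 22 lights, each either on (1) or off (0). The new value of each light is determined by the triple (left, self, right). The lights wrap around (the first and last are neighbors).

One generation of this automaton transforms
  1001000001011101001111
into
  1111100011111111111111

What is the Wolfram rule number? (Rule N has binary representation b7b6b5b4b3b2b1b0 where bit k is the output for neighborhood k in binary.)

position 12: 111 → 1  (bit 7 = 1)
position 0: 110 → 1  (bit 6 = 1)
position 10: 101 → 1  (bit 5 = 1)
position 1: 100 → 1  (bit 4 = 1)
position 11: 011 → 1  (bit 3 = 1)
position 3: 010 → 1  (bit 2 = 1)
position 2: 001 → 1  (bit 1 = 1)
position 5: 000 → 0  (bit 0 = 0)
bits b7..b0 = 11111110 = 254

254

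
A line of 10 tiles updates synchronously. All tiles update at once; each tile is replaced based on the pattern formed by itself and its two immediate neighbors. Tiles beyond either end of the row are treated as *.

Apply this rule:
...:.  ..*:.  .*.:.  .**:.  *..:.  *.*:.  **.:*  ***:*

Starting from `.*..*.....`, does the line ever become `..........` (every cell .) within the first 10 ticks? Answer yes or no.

..........
all cells are . at tick 1

yes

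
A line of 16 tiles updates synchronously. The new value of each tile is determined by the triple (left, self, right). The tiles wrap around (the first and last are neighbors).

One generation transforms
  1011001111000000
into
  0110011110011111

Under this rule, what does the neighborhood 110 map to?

0

At position 3 the neighborhood is 110; the next row has 0 there.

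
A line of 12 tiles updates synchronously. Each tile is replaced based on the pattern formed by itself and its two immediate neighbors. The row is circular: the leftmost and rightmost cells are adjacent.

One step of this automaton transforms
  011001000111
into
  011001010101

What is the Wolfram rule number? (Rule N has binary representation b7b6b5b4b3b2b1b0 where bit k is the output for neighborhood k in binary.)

77

position 10: 111 → 0  (bit 7 = 0)
position 2: 110 → 1  (bit 6 = 1)
position 0: 101 → 0  (bit 5 = 0)
position 3: 100 → 0  (bit 4 = 0)
position 1: 011 → 1  (bit 3 = 1)
position 5: 010 → 1  (bit 2 = 1)
position 4: 001 → 0  (bit 1 = 0)
position 7: 000 → 1  (bit 0 = 1)
bits b7..b0 = 01001101 = 77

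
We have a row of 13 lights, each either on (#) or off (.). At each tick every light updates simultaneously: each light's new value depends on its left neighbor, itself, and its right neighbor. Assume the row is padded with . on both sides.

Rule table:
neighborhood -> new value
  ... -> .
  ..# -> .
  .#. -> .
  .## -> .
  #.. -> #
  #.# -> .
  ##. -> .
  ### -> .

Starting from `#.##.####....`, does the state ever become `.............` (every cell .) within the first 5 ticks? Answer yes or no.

.........#...
..........#..
...........#.
............#
.............
all cells are . at tick 5

yes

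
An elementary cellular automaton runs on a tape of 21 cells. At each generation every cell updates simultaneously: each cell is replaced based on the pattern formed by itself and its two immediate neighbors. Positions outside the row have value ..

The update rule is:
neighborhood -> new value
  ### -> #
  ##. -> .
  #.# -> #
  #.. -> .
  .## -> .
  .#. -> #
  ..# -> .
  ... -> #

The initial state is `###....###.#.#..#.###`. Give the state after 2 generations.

.#......##.##.....##.

.#..##..#.####..##.#.
.#......##.##.....##.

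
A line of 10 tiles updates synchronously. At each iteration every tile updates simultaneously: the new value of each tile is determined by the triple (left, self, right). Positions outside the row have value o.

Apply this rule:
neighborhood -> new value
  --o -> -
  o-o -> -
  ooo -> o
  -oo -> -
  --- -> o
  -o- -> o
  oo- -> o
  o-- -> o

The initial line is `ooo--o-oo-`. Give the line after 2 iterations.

oooo-o--o-
oooo-oo-o-

oooo-oo-o-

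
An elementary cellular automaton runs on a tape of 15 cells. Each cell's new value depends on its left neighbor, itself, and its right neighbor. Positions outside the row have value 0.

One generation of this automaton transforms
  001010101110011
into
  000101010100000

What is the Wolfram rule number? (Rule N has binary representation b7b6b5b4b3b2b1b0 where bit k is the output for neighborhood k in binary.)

160

position 9: 111 → 1  (bit 7 = 1)
position 10: 110 → 0  (bit 6 = 0)
position 3: 101 → 1  (bit 5 = 1)
position 11: 100 → 0  (bit 4 = 0)
position 8: 011 → 0  (bit 3 = 0)
position 2: 010 → 0  (bit 2 = 0)
position 1: 001 → 0  (bit 1 = 0)
position 0: 000 → 0  (bit 0 = 0)
bits b7..b0 = 10100000 = 160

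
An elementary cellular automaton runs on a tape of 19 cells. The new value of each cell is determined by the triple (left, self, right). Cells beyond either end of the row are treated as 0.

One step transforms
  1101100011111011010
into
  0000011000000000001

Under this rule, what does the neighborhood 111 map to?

0

At position 9 the neighborhood is 111; the next row has 0 there.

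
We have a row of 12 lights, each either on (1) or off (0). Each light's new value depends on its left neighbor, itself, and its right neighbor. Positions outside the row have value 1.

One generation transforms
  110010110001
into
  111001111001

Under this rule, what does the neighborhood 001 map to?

At position 3 the neighborhood is 001; the next row has 0 there.

0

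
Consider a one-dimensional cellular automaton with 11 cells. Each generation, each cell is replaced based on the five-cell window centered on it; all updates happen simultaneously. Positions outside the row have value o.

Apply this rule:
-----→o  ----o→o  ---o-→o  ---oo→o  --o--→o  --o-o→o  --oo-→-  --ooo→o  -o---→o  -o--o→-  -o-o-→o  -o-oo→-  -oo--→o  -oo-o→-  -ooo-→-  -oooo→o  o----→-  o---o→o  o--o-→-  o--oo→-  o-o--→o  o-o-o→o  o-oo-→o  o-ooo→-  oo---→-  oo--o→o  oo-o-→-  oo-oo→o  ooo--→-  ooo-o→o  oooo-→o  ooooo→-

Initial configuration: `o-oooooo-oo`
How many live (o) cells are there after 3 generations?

oo-o--ooo-o
oo-o--o-oo-
oo-o--o-o-o
count of o: 6

6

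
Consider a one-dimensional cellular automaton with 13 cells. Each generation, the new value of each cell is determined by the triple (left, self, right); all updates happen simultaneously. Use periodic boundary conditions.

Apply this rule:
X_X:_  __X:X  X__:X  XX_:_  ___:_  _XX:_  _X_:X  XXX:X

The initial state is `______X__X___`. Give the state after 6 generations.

_____XXXXXX__
____X_XXXX_X_
___XX__XX__XX
X_X__XX__XX__
X_XXX__XX__XX
___X_XX__XX_X

___X_XX__XX_X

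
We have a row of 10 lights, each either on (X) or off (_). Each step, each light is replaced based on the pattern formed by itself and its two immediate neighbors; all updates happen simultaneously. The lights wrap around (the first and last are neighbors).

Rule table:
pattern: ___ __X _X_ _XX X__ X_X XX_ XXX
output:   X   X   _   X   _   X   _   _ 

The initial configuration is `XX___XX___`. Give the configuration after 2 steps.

X__XXX__XX
__XX___XX_

__XX___XX_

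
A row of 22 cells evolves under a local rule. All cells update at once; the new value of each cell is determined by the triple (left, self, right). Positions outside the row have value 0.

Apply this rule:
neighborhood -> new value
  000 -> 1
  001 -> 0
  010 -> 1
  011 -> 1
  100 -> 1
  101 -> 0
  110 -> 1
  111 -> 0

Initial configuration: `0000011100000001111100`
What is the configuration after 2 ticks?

tick 1: 1111010111111101000111
tick 2: 1001010100000101110101

1001010100000101110101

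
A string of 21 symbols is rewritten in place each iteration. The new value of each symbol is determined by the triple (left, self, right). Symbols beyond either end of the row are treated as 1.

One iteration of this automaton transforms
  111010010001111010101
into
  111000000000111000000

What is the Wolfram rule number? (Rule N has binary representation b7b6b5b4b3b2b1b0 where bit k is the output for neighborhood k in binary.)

position 0: 111 → 1  (bit 7 = 1)
position 2: 110 → 1  (bit 6 = 1)
position 3: 101 → 0  (bit 5 = 0)
position 5: 100 → 0  (bit 4 = 0)
position 11: 011 → 0  (bit 3 = 0)
position 4: 010 → 0  (bit 2 = 0)
position 6: 001 → 0  (bit 1 = 0)
position 9: 000 → 0  (bit 0 = 0)
bits b7..b0 = 11000000 = 192

192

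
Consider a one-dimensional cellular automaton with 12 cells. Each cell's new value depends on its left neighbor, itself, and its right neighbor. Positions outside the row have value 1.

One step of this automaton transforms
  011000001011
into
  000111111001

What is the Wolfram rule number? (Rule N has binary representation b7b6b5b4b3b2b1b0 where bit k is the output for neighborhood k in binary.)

position 11: 111 → 1  (bit 7 = 1)
position 2: 110 → 0  (bit 6 = 0)
position 0: 101 → 0  (bit 5 = 0)
position 3: 100 → 1  (bit 4 = 1)
position 1: 011 → 0  (bit 3 = 0)
position 8: 010 → 1  (bit 2 = 1)
position 7: 001 → 1  (bit 1 = 1)
position 4: 000 → 1  (bit 0 = 1)
bits b7..b0 = 10010111 = 151

151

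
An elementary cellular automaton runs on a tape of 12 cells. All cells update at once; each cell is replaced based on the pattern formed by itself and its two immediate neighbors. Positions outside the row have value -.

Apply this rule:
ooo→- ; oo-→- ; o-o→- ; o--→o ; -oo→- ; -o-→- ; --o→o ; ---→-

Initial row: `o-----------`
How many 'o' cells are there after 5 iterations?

iteration 1: -o----------
iteration 2: o-o---------
iteration 3: ---o--------
iteration 4: --o-o-------
iteration 5: -o---o------
count of o: 2

2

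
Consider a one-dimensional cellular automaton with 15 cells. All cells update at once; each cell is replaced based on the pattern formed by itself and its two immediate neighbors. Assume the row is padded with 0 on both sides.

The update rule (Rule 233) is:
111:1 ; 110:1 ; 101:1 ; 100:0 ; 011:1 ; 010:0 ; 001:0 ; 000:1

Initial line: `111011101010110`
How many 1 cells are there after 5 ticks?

14

111111110101110
111111111011110
111111111111110
111111111111110  (fixed point — unchanged through tick 5)
count of 1: 14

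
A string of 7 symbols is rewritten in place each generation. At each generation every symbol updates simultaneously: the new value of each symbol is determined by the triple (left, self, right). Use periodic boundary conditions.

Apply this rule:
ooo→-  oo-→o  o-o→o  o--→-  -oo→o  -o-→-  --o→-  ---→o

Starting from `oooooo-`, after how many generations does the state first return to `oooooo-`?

o----oo
o-oo-o-
-oooo-o
oo--oo-
oo--ooo
-o--o--
------o
-oooo--
-o--o-o
o----o-
--oo--o
--oo---
o-oo-oo
oooooo-

14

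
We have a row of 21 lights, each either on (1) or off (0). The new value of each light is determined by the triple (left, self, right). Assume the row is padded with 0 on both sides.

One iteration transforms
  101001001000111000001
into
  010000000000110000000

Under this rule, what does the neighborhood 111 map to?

1

At position 13 the neighborhood is 111; the next row has 1 there.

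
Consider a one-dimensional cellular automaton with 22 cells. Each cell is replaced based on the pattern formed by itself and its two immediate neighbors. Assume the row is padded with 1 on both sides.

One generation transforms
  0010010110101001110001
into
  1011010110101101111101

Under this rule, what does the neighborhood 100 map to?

At position 0 the neighborhood is 100; the next row has 1 there.

1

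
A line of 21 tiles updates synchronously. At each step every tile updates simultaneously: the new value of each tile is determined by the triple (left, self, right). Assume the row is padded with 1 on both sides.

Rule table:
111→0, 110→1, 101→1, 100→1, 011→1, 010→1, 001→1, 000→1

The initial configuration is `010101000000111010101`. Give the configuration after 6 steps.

111111111111101111111
000000000000111000000
111111111111101111111  (repeats step 1; period 2)
step 6: 000000000000111000000

000000000000111000000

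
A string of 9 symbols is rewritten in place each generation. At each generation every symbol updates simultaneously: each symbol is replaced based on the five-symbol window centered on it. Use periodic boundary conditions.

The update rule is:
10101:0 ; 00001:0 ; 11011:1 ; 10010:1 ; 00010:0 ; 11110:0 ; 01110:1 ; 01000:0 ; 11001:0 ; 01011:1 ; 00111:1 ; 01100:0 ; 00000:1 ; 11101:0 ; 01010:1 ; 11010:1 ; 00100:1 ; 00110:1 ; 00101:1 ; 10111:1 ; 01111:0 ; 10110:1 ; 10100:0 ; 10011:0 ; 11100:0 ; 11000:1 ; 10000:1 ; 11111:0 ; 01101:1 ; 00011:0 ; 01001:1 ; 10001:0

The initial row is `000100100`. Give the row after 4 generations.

100111101
000100011
100100010
011100011

011100011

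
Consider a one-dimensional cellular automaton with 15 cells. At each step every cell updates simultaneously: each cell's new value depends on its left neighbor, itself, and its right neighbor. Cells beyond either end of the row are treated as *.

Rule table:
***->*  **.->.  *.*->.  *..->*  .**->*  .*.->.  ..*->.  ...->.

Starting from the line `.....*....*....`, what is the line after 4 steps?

*.....*....*...
.*.....*....*..
..*.....*....*.
*..*.....*.....

*..*.....*.....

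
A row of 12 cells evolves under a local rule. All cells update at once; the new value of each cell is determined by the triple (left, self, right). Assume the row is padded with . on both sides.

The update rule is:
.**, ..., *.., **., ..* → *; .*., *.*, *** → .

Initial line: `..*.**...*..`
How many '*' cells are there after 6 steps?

**..*****.**
*****...*.**
*...****..**
.****..*****
**..****...*
*****..****.
count of *: 9

9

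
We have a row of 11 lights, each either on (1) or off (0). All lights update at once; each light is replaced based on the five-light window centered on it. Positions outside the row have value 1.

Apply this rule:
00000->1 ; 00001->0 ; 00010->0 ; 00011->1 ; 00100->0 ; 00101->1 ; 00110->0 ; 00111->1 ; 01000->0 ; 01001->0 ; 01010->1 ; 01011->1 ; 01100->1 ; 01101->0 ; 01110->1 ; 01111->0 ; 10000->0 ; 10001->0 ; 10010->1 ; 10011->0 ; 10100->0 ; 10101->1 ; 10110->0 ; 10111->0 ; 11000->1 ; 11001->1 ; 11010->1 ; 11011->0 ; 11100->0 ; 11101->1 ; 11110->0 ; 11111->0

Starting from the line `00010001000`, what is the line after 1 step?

10000000001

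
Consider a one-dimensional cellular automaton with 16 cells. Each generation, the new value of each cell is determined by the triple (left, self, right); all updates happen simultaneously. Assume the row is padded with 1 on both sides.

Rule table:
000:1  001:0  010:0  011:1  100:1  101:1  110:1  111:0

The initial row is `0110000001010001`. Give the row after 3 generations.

1111111100101101
0000000110011111
1111110111010000

1111110111010000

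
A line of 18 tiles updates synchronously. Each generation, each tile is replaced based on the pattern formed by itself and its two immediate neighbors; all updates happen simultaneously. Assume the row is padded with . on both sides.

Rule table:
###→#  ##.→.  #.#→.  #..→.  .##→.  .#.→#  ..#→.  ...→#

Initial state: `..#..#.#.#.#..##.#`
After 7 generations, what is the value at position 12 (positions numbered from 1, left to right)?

#

#.#..#.#.#.#.....#
#.#..#.#.#.#.###.#
#.#..#.#.#.#..#..#
#.#..#.#.#.#..#..#  (fixed point — unchanged through generation 7)
position 12 holds #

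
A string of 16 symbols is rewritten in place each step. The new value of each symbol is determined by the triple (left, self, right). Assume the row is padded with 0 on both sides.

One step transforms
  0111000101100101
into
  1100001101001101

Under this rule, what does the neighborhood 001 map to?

At position 0 the neighborhood is 001; the next row has 1 there.

1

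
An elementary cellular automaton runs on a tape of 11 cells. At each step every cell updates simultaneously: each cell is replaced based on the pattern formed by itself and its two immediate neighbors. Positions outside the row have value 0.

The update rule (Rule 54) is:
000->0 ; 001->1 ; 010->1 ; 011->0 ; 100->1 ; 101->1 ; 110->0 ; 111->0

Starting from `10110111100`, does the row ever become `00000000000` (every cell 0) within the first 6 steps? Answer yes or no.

no

step 1: 11001000010
step 2: 00111100111
step 3: 01000011000
step 4: 11100100100
step 5: 00011111110
step 6: 00100000001
step 6 is 00100000001, still not uniform 0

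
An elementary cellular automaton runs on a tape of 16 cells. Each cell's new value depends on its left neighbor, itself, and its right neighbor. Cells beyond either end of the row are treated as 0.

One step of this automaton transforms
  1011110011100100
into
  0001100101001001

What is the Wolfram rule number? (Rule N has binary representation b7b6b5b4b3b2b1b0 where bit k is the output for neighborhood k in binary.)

position 3: 111 → 1  (bit 7 = 1)
position 5: 110 → 0  (bit 6 = 0)
position 1: 101 → 0  (bit 5 = 0)
position 6: 100 → 0  (bit 4 = 0)
position 2: 011 → 0  (bit 3 = 0)
position 0: 010 → 0  (bit 2 = 0)
position 7: 001 → 1  (bit 1 = 1)
position 15: 000 → 1  (bit 0 = 1)
bits b7..b0 = 10000011 = 131

131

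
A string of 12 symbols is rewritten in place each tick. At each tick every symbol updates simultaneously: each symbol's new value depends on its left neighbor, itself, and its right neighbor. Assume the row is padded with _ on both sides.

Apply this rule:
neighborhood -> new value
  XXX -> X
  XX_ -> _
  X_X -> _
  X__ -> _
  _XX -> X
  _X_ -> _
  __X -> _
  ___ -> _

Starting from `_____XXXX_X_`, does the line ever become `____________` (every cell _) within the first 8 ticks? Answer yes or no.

yes

tick 1: _____XXX____
tick 2: _____XX_____
tick 3: _____X______
tick 4: ____________
all cells are _ at tick 4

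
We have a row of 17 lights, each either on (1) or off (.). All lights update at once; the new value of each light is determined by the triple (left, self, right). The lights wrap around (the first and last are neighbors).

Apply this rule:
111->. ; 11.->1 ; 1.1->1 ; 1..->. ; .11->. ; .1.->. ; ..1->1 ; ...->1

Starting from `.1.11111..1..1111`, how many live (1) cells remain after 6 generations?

generation 1: 1.1....1.1..1...1
generation 2: 11..111.1..1..11.
generation 3: .1.1..11..1..1.11
generation 4: 1.1..1.1.1..1.1.1
generation 5: 11..1.1.1..1.1.1.
generation 6: .1.1.1.1..1.1.1.1
count of 1: 8

8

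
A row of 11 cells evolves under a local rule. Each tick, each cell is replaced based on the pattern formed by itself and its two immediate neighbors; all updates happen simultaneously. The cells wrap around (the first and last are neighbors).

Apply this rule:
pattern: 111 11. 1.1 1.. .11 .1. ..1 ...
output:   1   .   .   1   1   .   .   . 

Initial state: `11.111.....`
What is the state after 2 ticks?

.1.1...1...

1..11.1....
.1.1...1...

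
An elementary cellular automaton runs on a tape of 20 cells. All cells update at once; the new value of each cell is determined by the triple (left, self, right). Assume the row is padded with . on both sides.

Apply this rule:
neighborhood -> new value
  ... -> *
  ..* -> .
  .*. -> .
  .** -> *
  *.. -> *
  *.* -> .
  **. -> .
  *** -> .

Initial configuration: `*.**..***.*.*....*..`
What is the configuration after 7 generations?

..*.*.*......***..**
*......*****.*..*.*.
.*****.*......*....*
.*......*****..***..
..*****.*....*.*..**
*.*......***....*.*.
...*****.*..***....*

...*****.*..***....*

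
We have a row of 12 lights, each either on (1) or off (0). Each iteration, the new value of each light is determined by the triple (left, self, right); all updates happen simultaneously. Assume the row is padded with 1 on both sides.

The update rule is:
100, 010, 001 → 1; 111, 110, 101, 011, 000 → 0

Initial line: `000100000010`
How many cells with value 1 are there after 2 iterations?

101110000110
000001001000
count of 1: 2

2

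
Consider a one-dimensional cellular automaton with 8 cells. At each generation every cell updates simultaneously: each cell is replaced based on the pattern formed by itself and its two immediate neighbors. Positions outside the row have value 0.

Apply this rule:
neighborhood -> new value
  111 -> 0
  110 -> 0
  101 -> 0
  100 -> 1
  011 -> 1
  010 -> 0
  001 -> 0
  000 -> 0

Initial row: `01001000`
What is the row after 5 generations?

00000010

generation 1: 00100100
generation 2: 00010010
generation 3: 00001001
generation 4: 00000100
generation 5: 00000010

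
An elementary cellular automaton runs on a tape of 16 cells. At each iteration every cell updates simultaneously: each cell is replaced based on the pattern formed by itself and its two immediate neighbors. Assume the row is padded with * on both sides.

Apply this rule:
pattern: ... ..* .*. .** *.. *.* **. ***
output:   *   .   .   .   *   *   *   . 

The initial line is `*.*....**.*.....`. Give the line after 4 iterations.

**.**..**...***.

**.***..**.****.
.**..**..**...**
*.**..**..***...
**.**..**...***.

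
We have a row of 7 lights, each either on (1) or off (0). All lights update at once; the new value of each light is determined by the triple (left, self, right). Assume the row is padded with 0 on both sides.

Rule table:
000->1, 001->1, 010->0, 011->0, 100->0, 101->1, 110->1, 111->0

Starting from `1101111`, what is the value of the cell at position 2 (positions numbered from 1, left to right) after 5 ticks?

tick 1: 0110001
tick 2: 1010110
tick 3: 0101010
tick 4: 1010100
tick 5: 0101001
position 2 holds 1

1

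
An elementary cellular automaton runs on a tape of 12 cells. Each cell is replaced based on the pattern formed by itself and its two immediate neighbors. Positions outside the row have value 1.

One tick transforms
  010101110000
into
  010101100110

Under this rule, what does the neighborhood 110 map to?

At position 7 the neighborhood is 110; the next row has 0 there.

0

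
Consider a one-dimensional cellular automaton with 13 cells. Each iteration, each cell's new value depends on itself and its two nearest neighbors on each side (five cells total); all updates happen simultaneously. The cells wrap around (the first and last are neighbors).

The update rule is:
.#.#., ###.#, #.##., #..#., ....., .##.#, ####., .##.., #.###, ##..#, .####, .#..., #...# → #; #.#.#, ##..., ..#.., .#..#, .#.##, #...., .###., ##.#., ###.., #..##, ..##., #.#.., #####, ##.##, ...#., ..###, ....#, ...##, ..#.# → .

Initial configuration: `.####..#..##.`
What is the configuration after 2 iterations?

#..#.##.....#

iteration 1: ..##.##....##
iteration 2: #..#.##.....#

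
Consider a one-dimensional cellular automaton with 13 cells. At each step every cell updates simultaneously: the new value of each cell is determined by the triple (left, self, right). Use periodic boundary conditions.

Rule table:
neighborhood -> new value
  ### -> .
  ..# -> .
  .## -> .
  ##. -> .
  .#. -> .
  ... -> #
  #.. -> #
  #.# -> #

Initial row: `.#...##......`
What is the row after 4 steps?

step 1: ..##...######
step 2: #...##.......
step 3: .##...######.
step 4: ...##.......#

...##.......#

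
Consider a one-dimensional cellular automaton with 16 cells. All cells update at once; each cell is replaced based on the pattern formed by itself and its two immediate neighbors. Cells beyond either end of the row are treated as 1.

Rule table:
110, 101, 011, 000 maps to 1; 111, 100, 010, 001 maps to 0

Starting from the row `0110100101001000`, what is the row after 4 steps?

step 1: 1111000010000010
step 2: 0001011000111001
step 3: 0100111010101001
step 4: 1000101101010001

1000101101010001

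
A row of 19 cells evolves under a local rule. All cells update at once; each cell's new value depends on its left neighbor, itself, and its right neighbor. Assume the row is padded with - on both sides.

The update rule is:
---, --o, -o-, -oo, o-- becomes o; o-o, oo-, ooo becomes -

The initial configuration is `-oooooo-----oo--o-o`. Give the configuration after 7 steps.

o-o-------ooooooooo

oo-----oooooo-ooo-o
o-oooooo------o---o
o-o-----ooooooooooo
o-ooooooo----------
o-o------oooooooooo
o-oooooooo---------
o-o-------ooooooooo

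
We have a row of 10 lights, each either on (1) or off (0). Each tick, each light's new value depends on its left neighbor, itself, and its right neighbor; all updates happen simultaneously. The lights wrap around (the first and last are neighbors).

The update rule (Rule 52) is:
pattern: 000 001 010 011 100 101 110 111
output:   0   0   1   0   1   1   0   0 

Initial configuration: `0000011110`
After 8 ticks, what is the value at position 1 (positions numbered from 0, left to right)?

tick 1: 0000000001
tick 2: 1000000001
tick 3: 0100000000
tick 4: 0110000000
tick 5: 0001000000
tick 6: 0001100000
tick 7: 0000010000
tick 8: 0000011000
position 1 holds 0

0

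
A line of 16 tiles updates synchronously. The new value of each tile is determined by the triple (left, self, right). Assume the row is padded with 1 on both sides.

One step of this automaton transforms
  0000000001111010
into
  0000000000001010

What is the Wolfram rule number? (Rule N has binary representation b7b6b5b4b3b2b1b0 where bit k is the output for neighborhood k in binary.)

position 10: 111 → 0  (bit 7 = 0)
position 12: 110 → 1  (bit 6 = 1)
position 13: 101 → 0  (bit 5 = 0)
position 0: 100 → 0  (bit 4 = 0)
position 9: 011 → 0  (bit 3 = 0)
position 14: 010 → 1  (bit 2 = 1)
position 8: 001 → 0  (bit 1 = 0)
position 1: 000 → 0  (bit 0 = 0)
bits b7..b0 = 01000100 = 68

68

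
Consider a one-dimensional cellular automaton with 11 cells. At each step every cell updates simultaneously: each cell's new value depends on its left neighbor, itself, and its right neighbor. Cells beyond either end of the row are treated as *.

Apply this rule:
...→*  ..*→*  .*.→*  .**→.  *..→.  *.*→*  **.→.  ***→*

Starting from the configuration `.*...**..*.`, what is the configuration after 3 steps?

step 1: **.**...***
step 2: *.*...**.**
step 3: .**.**..*.*

.**.**..*.*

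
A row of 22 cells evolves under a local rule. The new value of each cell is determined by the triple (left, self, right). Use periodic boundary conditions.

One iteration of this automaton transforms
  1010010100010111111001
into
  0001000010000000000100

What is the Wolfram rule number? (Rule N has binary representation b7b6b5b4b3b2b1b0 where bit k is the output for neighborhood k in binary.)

16

position 14: 111 → 0  (bit 7 = 0)
position 0: 110 → 0  (bit 6 = 0)
position 1: 101 → 0  (bit 5 = 0)
position 3: 100 → 1  (bit 4 = 1)
position 13: 011 → 0  (bit 3 = 0)
position 2: 010 → 0  (bit 2 = 0)
position 4: 001 → 0  (bit 1 = 0)
position 9: 000 → 0  (bit 0 = 0)
bits b7..b0 = 00010000 = 16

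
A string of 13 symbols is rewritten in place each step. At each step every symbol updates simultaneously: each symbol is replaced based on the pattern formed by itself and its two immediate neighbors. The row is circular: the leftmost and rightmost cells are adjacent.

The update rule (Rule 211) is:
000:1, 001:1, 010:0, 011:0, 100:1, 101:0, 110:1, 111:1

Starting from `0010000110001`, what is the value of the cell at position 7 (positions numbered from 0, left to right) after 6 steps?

0

step 1: 1101111011110
step 2: 0100111001110
step 3: 1011011110111
step 4: 1001001110011
step 5: 1110110111101
step 6: 1110010011100
position 7 holds 0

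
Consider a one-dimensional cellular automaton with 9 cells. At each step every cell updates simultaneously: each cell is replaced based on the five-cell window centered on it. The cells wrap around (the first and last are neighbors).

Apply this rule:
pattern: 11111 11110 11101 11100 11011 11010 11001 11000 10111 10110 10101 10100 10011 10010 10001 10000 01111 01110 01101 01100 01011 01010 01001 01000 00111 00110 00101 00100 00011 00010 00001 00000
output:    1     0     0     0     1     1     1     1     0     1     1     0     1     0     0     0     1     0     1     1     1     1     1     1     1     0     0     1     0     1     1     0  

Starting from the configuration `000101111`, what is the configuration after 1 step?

101010100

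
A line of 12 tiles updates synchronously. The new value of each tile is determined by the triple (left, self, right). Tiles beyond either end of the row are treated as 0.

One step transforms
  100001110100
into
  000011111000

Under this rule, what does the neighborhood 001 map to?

1

At position 4 the neighborhood is 001; the next row has 1 there.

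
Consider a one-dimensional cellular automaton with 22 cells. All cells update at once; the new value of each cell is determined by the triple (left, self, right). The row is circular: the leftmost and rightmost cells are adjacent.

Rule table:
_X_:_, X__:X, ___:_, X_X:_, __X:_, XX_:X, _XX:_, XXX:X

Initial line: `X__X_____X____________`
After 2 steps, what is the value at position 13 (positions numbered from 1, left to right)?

step 1: _X__X_____X___________
step 2: __X__X_____X__________
position 13 holds _

_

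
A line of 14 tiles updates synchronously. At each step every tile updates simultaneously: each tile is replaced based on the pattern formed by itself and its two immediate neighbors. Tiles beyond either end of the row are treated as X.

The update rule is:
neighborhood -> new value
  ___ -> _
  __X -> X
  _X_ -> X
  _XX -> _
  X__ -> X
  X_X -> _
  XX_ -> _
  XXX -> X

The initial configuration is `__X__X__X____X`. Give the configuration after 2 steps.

XXXXXXXXXX__X_
XXXXXXXXX_XXX_

XXXXXXXXX_XXX_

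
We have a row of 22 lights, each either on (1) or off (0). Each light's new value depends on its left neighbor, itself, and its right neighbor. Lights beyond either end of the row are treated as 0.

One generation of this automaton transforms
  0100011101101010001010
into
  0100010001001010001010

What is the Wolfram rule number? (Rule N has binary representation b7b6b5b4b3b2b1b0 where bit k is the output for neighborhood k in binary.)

12

position 6: 111 → 0  (bit 7 = 0)
position 7: 110 → 0  (bit 6 = 0)
position 8: 101 → 0  (bit 5 = 0)
position 2: 100 → 0  (bit 4 = 0)
position 5: 011 → 1  (bit 3 = 1)
position 1: 010 → 1  (bit 2 = 1)
position 0: 001 → 0  (bit 1 = 0)
position 3: 000 → 0  (bit 0 = 0)
bits b7..b0 = 00001100 = 12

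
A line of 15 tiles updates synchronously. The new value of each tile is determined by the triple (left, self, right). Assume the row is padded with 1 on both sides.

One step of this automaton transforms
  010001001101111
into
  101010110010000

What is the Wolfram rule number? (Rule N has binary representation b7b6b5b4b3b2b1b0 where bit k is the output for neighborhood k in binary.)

position 12: 111 → 0  (bit 7 = 0)
position 9: 110 → 0  (bit 6 = 0)
position 0: 101 → 1  (bit 5 = 1)
position 2: 100 → 1  (bit 4 = 1)
position 8: 011 → 0  (bit 3 = 0)
position 1: 010 → 0  (bit 2 = 0)
position 4: 001 → 1  (bit 1 = 1)
position 3: 000 → 0  (bit 0 = 0)
bits b7..b0 = 00110010 = 50

50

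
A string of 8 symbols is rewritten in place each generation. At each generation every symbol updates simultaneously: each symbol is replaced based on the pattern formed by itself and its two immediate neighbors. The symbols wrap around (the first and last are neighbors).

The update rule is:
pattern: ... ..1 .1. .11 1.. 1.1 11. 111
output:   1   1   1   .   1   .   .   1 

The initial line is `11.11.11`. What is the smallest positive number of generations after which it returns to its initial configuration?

generation 1: 1......1
generation 2: .111111.
generation 3: 1.1111.1
generation 4: ...11...
generation 5: 111..111
generation 6: 11.11.11

6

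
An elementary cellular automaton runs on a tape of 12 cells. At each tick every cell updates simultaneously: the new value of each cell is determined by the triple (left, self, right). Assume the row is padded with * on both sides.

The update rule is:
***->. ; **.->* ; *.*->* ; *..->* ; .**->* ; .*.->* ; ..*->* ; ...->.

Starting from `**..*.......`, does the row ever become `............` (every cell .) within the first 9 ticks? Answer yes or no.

.*****.....*
**...**...**
.**.****.**.
*****..*****
....****....
*..**..**..*
************
............
all cells are . at tick 8

yes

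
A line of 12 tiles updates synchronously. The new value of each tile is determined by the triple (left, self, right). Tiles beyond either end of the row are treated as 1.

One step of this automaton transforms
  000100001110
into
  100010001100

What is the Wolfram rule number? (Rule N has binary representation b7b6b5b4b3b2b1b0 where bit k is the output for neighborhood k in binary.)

152

position 9: 111 → 1  (bit 7 = 1)
position 10: 110 → 0  (bit 6 = 0)
position 11: 101 → 0  (bit 5 = 0)
position 0: 100 → 1  (bit 4 = 1)
position 8: 011 → 1  (bit 3 = 1)
position 3: 010 → 0  (bit 2 = 0)
position 2: 001 → 0  (bit 1 = 0)
position 1: 000 → 0  (bit 0 = 0)
bits b7..b0 = 10011000 = 152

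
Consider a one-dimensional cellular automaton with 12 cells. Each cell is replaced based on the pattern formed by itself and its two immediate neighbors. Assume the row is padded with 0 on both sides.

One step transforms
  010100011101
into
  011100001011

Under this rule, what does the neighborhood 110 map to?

0

At position 9 the neighborhood is 110; the next row has 0 there.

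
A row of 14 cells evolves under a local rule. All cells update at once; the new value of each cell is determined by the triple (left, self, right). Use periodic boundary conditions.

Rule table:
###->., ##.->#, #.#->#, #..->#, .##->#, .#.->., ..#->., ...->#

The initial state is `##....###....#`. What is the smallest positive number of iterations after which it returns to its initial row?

.####.#.####.#
##..##.##..##.
###.######.###
..###....###..
#.#.####.#.###
##.##..##.##..
######.######.
#....###....##
####.#.####.#.
#..##.##..##.#
##.######.####
.###....###...
.#.####.#.####
#.##..##.##..#
#####.######.#
....###....###
###.#.####.#.#
..##.##..##.##
#.######.#####
###....###....
#.####.#.####.
.##..##.##..##
####.######.##
...###....###.
##.#.####.#.##
.##.##..##.##.
.######.######
##....###....#

28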